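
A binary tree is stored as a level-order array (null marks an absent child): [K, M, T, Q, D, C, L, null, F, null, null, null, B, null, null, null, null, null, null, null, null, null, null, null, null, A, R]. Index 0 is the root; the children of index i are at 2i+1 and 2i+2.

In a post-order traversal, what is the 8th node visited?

Post-order visits the left subtree, then the right subtree, then the node.
At K: go left to M.
  At M: go left to Q.
    At Q: no left child.
    At Q: go right to F.
      F is a leaf — visit F.
    Visit Q.
  At M: go right to D.
    D is a leaf — visit D.
  Visit M.
At K: go right to T.
  At T: go left to C.
    At C: no left child.
    At C: go right to B.
      At B: go left to A.
        A is a leaf — visit A.
      At B: go right to R.
        R is a leaf — visit R.
      Visit B.
    Visit C.
  At T: go right to L.
    L is a leaf — visit L.
  Visit T.
Visit K.
Full post-order sequence: F, Q, D, M, A, R, B, C, L, T, K.

C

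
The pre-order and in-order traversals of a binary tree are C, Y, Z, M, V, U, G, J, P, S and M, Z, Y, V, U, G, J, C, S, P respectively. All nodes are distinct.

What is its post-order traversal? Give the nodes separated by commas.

The first element of pre-order is the root; it splits in-order into left and right subtrees.
Root C: left subtree has 7 nodes {M, Z, Y, V, U, G, J}, right has 2 {S, P}.
  Root Y: left subtree has 2 nodes {M, Z}, right has 4 {V, U, G, J}.
    Root Z: left subtree has 1 node {M}, right has 0 { }.
    Root V: left subtree has 0 nodes { }, right has 3 {U, G, J}.
      Root U: left subtree has 0 nodes { }, right has 2 {G, J}.
        Root G: left subtree has 0 nodes { }, right has 1 {J}.
  Root P: left subtree has 1 node {S}, right has 0 { }.

M, Z, J, G, U, V, Y, S, P, C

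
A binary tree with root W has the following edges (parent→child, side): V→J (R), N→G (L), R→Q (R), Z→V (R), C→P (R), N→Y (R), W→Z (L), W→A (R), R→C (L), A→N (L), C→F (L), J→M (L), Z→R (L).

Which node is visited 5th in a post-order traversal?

R

Post-order visits the left subtree, then the right subtree, then the node.
At W: go left to Z.
  At Z: go left to R.
    At R: go left to C.
      At C: go left to F.
        F is a leaf — visit F.
      At C: go right to P.
        P is a leaf — visit P.
      Visit C.
    At R: go right to Q.
      Q is a leaf — visit Q.
    Visit R.
  At Z: go right to V.
    At V: no left child.
    At V: go right to J.
      At J: go left to M.
        M is a leaf — visit M.
      At J: no right child.
      Visit J.
    Visit V.
  Visit Z.
At W: go right to A.
  At A: go left to N.
    At N: go left to G.
      G is a leaf — visit G.
    At N: go right to Y.
      Y is a leaf — visit Y.
    Visit N.
  At A: no right child.
  Visit A.
Visit W.
Full post-order sequence: F, P, C, Q, R, M, J, V, Z, G, Y, N, A, W.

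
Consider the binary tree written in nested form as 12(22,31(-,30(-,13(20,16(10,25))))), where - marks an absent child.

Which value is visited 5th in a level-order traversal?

Level-order visits nodes level by level from the root, left to right within each level.
Level 0: 12
Level 1: 22, 31
Level 2: 30
Level 3: 13
Level 4: 20, 16
Level 5: 10, 25
Full level-order sequence: 12, 22, 31, 30, 13, 20, 16, 10, 25.

13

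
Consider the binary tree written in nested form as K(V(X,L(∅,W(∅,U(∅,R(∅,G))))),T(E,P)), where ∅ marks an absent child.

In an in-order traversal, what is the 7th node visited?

In-order visits the left subtree, then the node, then the right subtree.
At K: go left to V.
  At V: go left to X.
    X is a leaf — visit X.
  Visit V.
  At V: go right to L.
    At L: no left child.
    Visit L.
    At L: go right to W.
      At W: no left child.
      Visit W.
      At W: go right to U.
        At U: no left child.
        Visit U.
        At U: go right to R.
          At R: no left child.
          Visit R.
          At R: go right to G.
            G is a leaf — visit G.
Visit K.
At K: go right to T.
  At T: go left to E.
    E is a leaf — visit E.
  Visit T.
  At T: go right to P.
    P is a leaf — visit P.
Full in-order sequence: X, V, L, W, U, R, G, K, E, T, P.

G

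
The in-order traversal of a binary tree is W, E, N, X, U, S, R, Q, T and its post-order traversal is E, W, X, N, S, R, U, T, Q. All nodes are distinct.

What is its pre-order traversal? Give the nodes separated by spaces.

The last element of post-order is the root; it splits in-order into left and right subtrees.
Root Q: left subtree has 7 nodes {W, E, N, X, U, S, R}, right has 1 {T}.
  Root U: left subtree has 4 nodes {W, E, N, X}, right has 2 {S, R}.
    Root N: left subtree has 2 nodes {W, E}, right has 1 {X}.
      Root W: left subtree has 0 nodes { }, right has 1 {E}.
    Root R: left subtree has 1 node {S}, right has 0 { }.

Q U N W E X R S T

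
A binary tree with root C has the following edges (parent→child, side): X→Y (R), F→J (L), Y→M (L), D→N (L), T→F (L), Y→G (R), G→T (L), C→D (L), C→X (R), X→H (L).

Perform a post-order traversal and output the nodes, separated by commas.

Post-order visits the left subtree, then the right subtree, then the node.
At C: go left to D.
  At D: go left to N.
    N is a leaf — visit N.
  At D: no right child.
  Visit D.
At C: go right to X.
  At X: go left to H.
    H is a leaf — visit H.
  At X: go right to Y.
    At Y: go left to M.
      M is a leaf — visit M.
    At Y: go right to G.
      At G: go left to T.
        At T: go left to F.
          At F: go left to J.
            J is a leaf — visit J.
          At F: no right child.
          Visit F.
        At T: no right child.
        Visit T.
      At G: no right child.
      Visit G.
    Visit Y.
  Visit X.
Visit C.

N, D, H, M, J, F, T, G, Y, X, C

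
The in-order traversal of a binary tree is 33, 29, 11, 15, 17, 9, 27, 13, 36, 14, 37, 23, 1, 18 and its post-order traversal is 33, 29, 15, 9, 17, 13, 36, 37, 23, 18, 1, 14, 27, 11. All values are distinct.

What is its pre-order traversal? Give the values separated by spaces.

11 29 33 27 17 15 9 14 36 13 1 23 37 18

The last element of post-order is the root; it splits in-order into left and right subtrees.
Root 11: left subtree has 2 nodes {33, 29}, right has 11 {15, 17, 9, 27, 13, 36, 14, 37, 23, 1, 18}.
  Root 29: left subtree has 1 node {33}, right has 0 { }.
  Root 27: left subtree has 3 nodes {15, 17, 9}, right has 7 {13, 36, 14, 37, 23, 1, 18}.
    Root 17: left subtree has 1 node {15}, right has 1 {9}.
    Root 14: left subtree has 2 nodes {13, 36}, right has 4 {37, 23, 1, 18}.
      Root 36: left subtree has 1 node {13}, right has 0 { }.
      Root 1: left subtree has 2 nodes {37, 23}, right has 1 {18}.
        Root 23: left subtree has 1 node {37}, right has 0 { }.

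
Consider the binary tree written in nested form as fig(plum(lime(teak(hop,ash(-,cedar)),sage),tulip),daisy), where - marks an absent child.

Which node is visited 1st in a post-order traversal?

hop

Post-order visits the left subtree, then the right subtree, then the node.
At fig: go left to plum.
  At plum: go left to lime.
    At lime: go left to teak.
      At teak: go left to hop.
        hop is a leaf — visit hop.
      At teak: go right to ash.
        At ash: no left child.
        At ash: go right to cedar.
          cedar is a leaf — visit cedar.
        Visit ash.
      Visit teak.
    At lime: go right to sage.
      sage is a leaf — visit sage.
    Visit lime.
  At plum: go right to tulip.
    tulip is a leaf — visit tulip.
  Visit plum.
At fig: go right to daisy.
  daisy is a leaf — visit daisy.
Visit fig.
Full post-order sequence: hop, cedar, ash, teak, sage, lime, tulip, plum, daisy, fig.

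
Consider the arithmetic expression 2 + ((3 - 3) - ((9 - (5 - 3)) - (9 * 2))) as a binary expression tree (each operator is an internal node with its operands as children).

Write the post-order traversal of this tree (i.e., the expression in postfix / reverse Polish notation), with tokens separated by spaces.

2 3 3 - 9 5 3 - - 9 2 * - - +

Post-order on an expression tree gives postfix notation: for each operator, emit left operand, right operand, then the operator.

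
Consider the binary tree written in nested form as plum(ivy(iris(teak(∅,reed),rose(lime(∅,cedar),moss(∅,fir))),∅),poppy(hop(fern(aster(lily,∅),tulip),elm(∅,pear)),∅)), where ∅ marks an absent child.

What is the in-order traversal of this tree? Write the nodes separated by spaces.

In-order visits the left subtree, then the node, then the right subtree.
At plum: go left to ivy.
  At ivy: go left to iris.
    At iris: go left to teak.
      At teak: no left child.
      Visit teak.
      At teak: go right to reed.
        reed is a leaf — visit reed.
    Visit iris.
    At iris: go right to rose.
      At rose: go left to lime.
        At lime: no left child.
        Visit lime.
        At lime: go right to cedar.
          cedar is a leaf — visit cedar.
      Visit rose.
      At rose: go right to moss.
        At moss: no left child.
        Visit moss.
        At moss: go right to fir.
          fir is a leaf — visit fir.
  Visit ivy.
  At ivy: no right child.
Visit plum.
At plum: go right to poppy.
  At poppy: go left to hop.
    At hop: go left to fern.
      At fern: go left to aster.
        At aster: go left to lily.
          lily is a leaf — visit lily.
        Visit aster.
        At aster: no right child.
      Visit fern.
      At fern: go right to tulip.
        tulip is a leaf — visit tulip.
    Visit hop.
    At hop: go right to elm.
      At elm: no left child.
      Visit elm.
      At elm: go right to pear.
        pear is a leaf — visit pear.
  Visit poppy.
  At poppy: no right child.

teak reed iris lime cedar rose moss fir ivy plum lily aster fern tulip hop elm pear poppy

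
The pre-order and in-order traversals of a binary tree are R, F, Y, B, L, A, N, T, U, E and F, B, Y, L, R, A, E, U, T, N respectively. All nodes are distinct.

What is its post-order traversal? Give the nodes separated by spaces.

B L Y F E U T N A R

The first element of pre-order is the root; it splits in-order into left and right subtrees.
Root R: left subtree has 4 nodes {F, B, Y, L}, right has 5 {A, E, U, T, N}.
  Root F: left subtree has 0 nodes { }, right has 3 {B, Y, L}.
    Root Y: left subtree has 1 node {B}, right has 1 {L}.
  Root A: left subtree has 0 nodes { }, right has 4 {E, U, T, N}.
    Root N: left subtree has 3 nodes {E, U, T}, right has 0 { }.
      Root T: left subtree has 2 nodes {E, U}, right has 0 { }.
        Root U: left subtree has 1 node {E}, right has 0 { }.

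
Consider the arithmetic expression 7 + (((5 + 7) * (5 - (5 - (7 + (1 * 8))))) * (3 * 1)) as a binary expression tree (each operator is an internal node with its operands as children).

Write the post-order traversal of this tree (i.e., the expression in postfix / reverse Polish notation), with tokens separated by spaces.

7 5 7 + 5 5 7 1 8 * + - - * 3 1 * * +

Post-order on an expression tree gives postfix notation: for each operator, emit left operand, right operand, then the operator.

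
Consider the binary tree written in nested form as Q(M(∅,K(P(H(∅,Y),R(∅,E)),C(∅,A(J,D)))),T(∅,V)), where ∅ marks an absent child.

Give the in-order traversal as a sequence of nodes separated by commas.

In-order visits the left subtree, then the node, then the right subtree.
At Q: go left to M.
  At M: no left child.
  Visit M.
  At M: go right to K.
    At K: go left to P.
      At P: go left to H.
        At H: no left child.
        Visit H.
        At H: go right to Y.
          Y is a leaf — visit Y.
      Visit P.
      At P: go right to R.
        At R: no left child.
        Visit R.
        At R: go right to E.
          E is a leaf — visit E.
    Visit K.
    At K: go right to C.
      At C: no left child.
      Visit C.
      At C: go right to A.
        At A: go left to J.
          J is a leaf — visit J.
        Visit A.
        At A: go right to D.
          D is a leaf — visit D.
Visit Q.
At Q: go right to T.
  At T: no left child.
  Visit T.
  At T: go right to V.
    V is a leaf — visit V.

M, H, Y, P, R, E, K, C, J, A, D, Q, T, V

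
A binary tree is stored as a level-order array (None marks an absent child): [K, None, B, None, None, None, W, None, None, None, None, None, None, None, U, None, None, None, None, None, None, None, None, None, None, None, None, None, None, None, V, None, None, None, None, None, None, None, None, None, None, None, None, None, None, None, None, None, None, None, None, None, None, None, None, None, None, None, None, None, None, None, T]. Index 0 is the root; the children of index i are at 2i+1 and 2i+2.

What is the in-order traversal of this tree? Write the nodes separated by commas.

K, B, W, U, V, T

In-order visits the left subtree, then the node, then the right subtree.
At K: no left child.
Visit K.
At K: go right to B.
  At B: no left child.
  Visit B.
  At B: go right to W.
    At W: no left child.
    Visit W.
    At W: go right to U.
      At U: no left child.
      Visit U.
      At U: go right to V.
        At V: no left child.
        Visit V.
        At V: go right to T.
          T is a leaf — visit T.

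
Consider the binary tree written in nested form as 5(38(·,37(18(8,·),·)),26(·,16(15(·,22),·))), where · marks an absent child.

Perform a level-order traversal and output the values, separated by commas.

Level-order visits nodes level by level from the root, left to right within each level.
Level 0: 5
Level 1: 38, 26
Level 2: 37, 16
Level 3: 18, 15
Level 4: 8, 22

5, 38, 26, 37, 16, 18, 15, 8, 22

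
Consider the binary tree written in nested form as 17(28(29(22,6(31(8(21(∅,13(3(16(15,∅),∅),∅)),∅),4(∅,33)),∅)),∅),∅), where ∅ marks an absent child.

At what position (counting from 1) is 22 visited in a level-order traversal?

Level-order visits nodes level by level from the root, left to right within each level.
Level 0: 17
Level 1: 28
Level 2: 29
Level 3: 22, 6
Level 4: 31
Level 5: 8, 4
Level 6: 21, 33
Level 7: 13
Level 8: 3
Level 9: 16
Level 10: 15
Full level-order sequence: 17, 28, 29, 22, 6, 31, 8, 4, 21, 33, 13, 3, 16, 15.

4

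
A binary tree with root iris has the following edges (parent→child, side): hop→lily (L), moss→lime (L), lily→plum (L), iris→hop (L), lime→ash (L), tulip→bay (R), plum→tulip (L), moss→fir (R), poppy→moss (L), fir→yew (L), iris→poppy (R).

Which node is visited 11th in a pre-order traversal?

fir

Pre-order visits the node, then its left subtree, then its right subtree.
Visit iris.
At iris: go left to hop.
  Visit hop.
  At hop: go left to lily.
    Visit lily.
    At lily: go left to plum.
      Visit plum.
      At plum: go left to tulip.
        Visit tulip.
        At tulip: no left child.
        At tulip: go right to bay.
          bay is a leaf — visit bay.
      At plum: no right child.
    At lily: no right child.
  At hop: no right child.
At iris: go right to poppy.
  Visit poppy.
  At poppy: go left to moss.
    Visit moss.
    At moss: go left to lime.
      Visit lime.
      At lime: go left to ash.
        ash is a leaf — visit ash.
      At lime: no right child.
    At moss: go right to fir.
      Visit fir.
      At fir: go left to yew.
        yew is a leaf — visit yew.
      At fir: no right child.
  At poppy: no right child.
Full pre-order sequence: iris, hop, lily, plum, tulip, bay, poppy, moss, lime, ash, fir, yew.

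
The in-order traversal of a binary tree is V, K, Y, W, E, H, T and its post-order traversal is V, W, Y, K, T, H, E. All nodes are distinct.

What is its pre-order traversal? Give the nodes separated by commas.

The last element of post-order is the root; it splits in-order into left and right subtrees.
Root E: left subtree has 4 nodes {V, K, Y, W}, right has 2 {H, T}.
  Root K: left subtree has 1 node {V}, right has 2 {Y, W}.
    Root Y: left subtree has 0 nodes { }, right has 1 {W}.
  Root H: left subtree has 0 nodes { }, right has 1 {T}.

E, K, V, Y, W, H, T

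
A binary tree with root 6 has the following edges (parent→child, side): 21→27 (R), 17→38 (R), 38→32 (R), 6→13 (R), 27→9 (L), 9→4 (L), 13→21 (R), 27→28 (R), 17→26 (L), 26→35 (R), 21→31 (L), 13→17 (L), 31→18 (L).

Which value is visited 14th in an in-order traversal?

In-order visits the left subtree, then the node, then the right subtree.
At 6: no left child.
Visit 6.
At 6: go right to 13.
  At 13: go left to 17.
    At 17: go left to 26.
      At 26: no left child.
      Visit 26.
      At 26: go right to 35.
        35 is a leaf — visit 35.
    Visit 17.
    At 17: go right to 38.
      At 38: no left child.
      Visit 38.
      At 38: go right to 32.
        32 is a leaf — visit 32.
  Visit 13.
  At 13: go right to 21.
    At 21: go left to 31.
      At 31: go left to 18.
        18 is a leaf — visit 18.
      Visit 31.
      At 31: no right child.
    Visit 21.
    At 21: go right to 27.
      At 27: go left to 9.
        At 9: go left to 4.
          4 is a leaf — visit 4.
        Visit 9.
        At 9: no right child.
      Visit 27.
      At 27: go right to 28.
        28 is a leaf — visit 28.
Full in-order sequence: 6, 26, 35, 17, 38, 32, 13, 18, 31, 21, 4, 9, 27, 28.

28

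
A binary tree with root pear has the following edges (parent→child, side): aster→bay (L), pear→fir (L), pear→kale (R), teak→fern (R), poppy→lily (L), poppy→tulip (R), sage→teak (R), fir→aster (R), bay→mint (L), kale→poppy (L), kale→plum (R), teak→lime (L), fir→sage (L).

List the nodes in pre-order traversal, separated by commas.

pear, fir, sage, teak, lime, fern, aster, bay, mint, kale, poppy, lily, tulip, plum

Pre-order visits the node, then its left subtree, then its right subtree.
Visit pear.
At pear: go left to fir.
  Visit fir.
  At fir: go left to sage.
    Visit sage.
    At sage: no left child.
    At sage: go right to teak.
      Visit teak.
      At teak: go left to lime.
        lime is a leaf — visit lime.
      At teak: go right to fern.
        fern is a leaf — visit fern.
  At fir: go right to aster.
    Visit aster.
    At aster: go left to bay.
      Visit bay.
      At bay: go left to mint.
        mint is a leaf — visit mint.
      At bay: no right child.
    At aster: no right child.
At pear: go right to kale.
  Visit kale.
  At kale: go left to poppy.
    Visit poppy.
    At poppy: go left to lily.
      lily is a leaf — visit lily.
    At poppy: go right to tulip.
      tulip is a leaf — visit tulip.
  At kale: go right to plum.
    plum is a leaf — visit plum.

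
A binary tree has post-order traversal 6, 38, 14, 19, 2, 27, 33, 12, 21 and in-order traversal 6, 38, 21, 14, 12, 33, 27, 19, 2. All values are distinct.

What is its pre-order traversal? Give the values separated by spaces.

The last element of post-order is the root; it splits in-order into left and right subtrees.
Root 21: left subtree has 2 nodes {6, 38}, right has 6 {14, 12, 33, 27, 19, 2}.
  Root 38: left subtree has 1 node {6}, right has 0 { }.
  Root 12: left subtree has 1 node {14}, right has 4 {33, 27, 19, 2}.
    Root 33: left subtree has 0 nodes { }, right has 3 {27, 19, 2}.
      Root 27: left subtree has 0 nodes { }, right has 2 {19, 2}.
        Root 2: left subtree has 1 node {19}, right has 0 { }.

21 38 6 12 14 33 27 2 19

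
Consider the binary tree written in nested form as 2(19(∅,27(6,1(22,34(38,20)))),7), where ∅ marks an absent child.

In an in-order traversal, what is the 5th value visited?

1

In-order visits the left subtree, then the node, then the right subtree.
At 2: go left to 19.
  At 19: no left child.
  Visit 19.
  At 19: go right to 27.
    At 27: go left to 6.
      6 is a leaf — visit 6.
    Visit 27.
    At 27: go right to 1.
      At 1: go left to 22.
        22 is a leaf — visit 22.
      Visit 1.
      At 1: go right to 34.
        At 34: go left to 38.
          38 is a leaf — visit 38.
        Visit 34.
        At 34: go right to 20.
          20 is a leaf — visit 20.
Visit 2.
At 2: go right to 7.
  7 is a leaf — visit 7.
Full in-order sequence: 19, 6, 27, 22, 1, 38, 34, 20, 2, 7.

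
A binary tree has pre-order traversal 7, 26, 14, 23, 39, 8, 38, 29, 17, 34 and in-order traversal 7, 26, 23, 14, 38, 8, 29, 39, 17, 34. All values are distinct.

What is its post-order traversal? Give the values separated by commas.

The first element of pre-order is the root; it splits in-order into left and right subtrees.
Root 7: left subtree has 0 nodes { }, right has 9 {26, 23, 14, 38, 8, 29, 39, 17, 34}.
  Root 26: left subtree has 0 nodes { }, right has 8 {23, 14, 38, 8, 29, 39, 17, 34}.
    Root 14: left subtree has 1 node {23}, right has 6 {38, 8, 29, 39, 17, 34}.
      Root 39: left subtree has 3 nodes {38, 8, 29}, right has 2 {17, 34}.
        Root 8: left subtree has 1 node {38}, right has 1 {29}.
        Root 17: left subtree has 0 nodes { }, right has 1 {34}.

23, 38, 29, 8, 34, 17, 39, 14, 26, 7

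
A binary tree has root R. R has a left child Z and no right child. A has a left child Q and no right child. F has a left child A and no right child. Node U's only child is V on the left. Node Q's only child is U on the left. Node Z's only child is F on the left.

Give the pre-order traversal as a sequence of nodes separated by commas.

R, Z, F, A, Q, U, V

Pre-order visits the node, then its left subtree, then its right subtree.
Visit R.
At R: go left to Z.
  Visit Z.
  At Z: go left to F.
    Visit F.
    At F: go left to A.
      Visit A.
      At A: go left to Q.
        Visit Q.
        At Q: go left to U.
          Visit U.
          At U: go left to V.
            V is a leaf — visit V.
          At U: no right child.
        At Q: no right child.
      At A: no right child.
    At F: no right child.
  At Z: no right child.
At R: no right child.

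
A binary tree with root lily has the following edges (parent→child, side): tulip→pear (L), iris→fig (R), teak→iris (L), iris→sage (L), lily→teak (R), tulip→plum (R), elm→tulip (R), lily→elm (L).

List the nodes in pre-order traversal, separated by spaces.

lily elm tulip pear plum teak iris sage fig

Pre-order visits the node, then its left subtree, then its right subtree.
Visit lily.
At lily: go left to elm.
  Visit elm.
  At elm: no left child.
  At elm: go right to tulip.
    Visit tulip.
    At tulip: go left to pear.
      pear is a leaf — visit pear.
    At tulip: go right to plum.
      plum is a leaf — visit plum.
At lily: go right to teak.
  Visit teak.
  At teak: go left to iris.
    Visit iris.
    At iris: go left to sage.
      sage is a leaf — visit sage.
    At iris: go right to fig.
      fig is a leaf — visit fig.
  At teak: no right child.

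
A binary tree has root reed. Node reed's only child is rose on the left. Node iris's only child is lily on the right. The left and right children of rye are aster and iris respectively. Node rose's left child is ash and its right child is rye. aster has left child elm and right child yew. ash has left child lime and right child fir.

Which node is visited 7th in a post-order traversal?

lily

Post-order visits the left subtree, then the right subtree, then the node.
At reed: go left to rose.
  At rose: go left to ash.
    At ash: go left to lime.
      lime is a leaf — visit lime.
    At ash: go right to fir.
      fir is a leaf — visit fir.
    Visit ash.
  At rose: go right to rye.
    At rye: go left to aster.
      At aster: go left to elm.
        elm is a leaf — visit elm.
      At aster: go right to yew.
        yew is a leaf — visit yew.
      Visit aster.
    At rye: go right to iris.
      At iris: no left child.
      At iris: go right to lily.
        lily is a leaf — visit lily.
      Visit iris.
    Visit rye.
  Visit rose.
At reed: no right child.
Visit reed.
Full post-order sequence: lime, fir, ash, elm, yew, aster, lily, iris, rye, rose, reed.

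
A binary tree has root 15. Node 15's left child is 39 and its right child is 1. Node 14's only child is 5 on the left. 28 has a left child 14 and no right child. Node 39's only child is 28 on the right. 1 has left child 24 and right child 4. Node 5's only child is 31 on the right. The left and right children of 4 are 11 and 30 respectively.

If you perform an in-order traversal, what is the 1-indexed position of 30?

In-order visits the left subtree, then the node, then the right subtree.
At 15: go left to 39.
  At 39: no left child.
  Visit 39.
  At 39: go right to 28.
    At 28: go left to 14.
      At 14: go left to 5.
        At 5: no left child.
        Visit 5.
        At 5: go right to 31.
          31 is a leaf — visit 31.
      Visit 14.
      At 14: no right child.
    Visit 28.
    At 28: no right child.
Visit 15.
At 15: go right to 1.
  At 1: go left to 24.
    24 is a leaf — visit 24.
  Visit 1.
  At 1: go right to 4.
    At 4: go left to 11.
      11 is a leaf — visit 11.
    Visit 4.
    At 4: go right to 30.
      30 is a leaf — visit 30.
Full in-order sequence: 39, 5, 31, 14, 28, 15, 24, 1, 11, 4, 30.

11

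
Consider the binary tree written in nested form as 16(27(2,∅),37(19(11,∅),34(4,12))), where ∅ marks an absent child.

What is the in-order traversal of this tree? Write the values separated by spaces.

2 27 16 11 19 37 4 34 12

In-order visits the left subtree, then the node, then the right subtree.
At 16: go left to 27.
  At 27: go left to 2.
    2 is a leaf — visit 2.
  Visit 27.
  At 27: no right child.
Visit 16.
At 16: go right to 37.
  At 37: go left to 19.
    At 19: go left to 11.
      11 is a leaf — visit 11.
    Visit 19.
    At 19: no right child.
  Visit 37.
  At 37: go right to 34.
    At 34: go left to 4.
      4 is a leaf — visit 4.
    Visit 34.
    At 34: go right to 12.
      12 is a leaf — visit 12.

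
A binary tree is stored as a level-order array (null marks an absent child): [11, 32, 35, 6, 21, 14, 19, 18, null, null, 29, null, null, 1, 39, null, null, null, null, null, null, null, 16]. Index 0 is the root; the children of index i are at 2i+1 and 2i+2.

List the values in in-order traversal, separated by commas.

18, 6, 32, 21, 29, 16, 11, 14, 35, 1, 19, 39

In-order visits the left subtree, then the node, then the right subtree.
At 11: go left to 32.
  At 32: go left to 6.
    At 6: go left to 18.
      18 is a leaf — visit 18.
    Visit 6.
    At 6: no right child.
  Visit 32.
  At 32: go right to 21.
    At 21: no left child.
    Visit 21.
    At 21: go right to 29.
      At 29: no left child.
      Visit 29.
      At 29: go right to 16.
        16 is a leaf — visit 16.
Visit 11.
At 11: go right to 35.
  At 35: go left to 14.
    14 is a leaf — visit 14.
  Visit 35.
  At 35: go right to 19.
    At 19: go left to 1.
      1 is a leaf — visit 1.
    Visit 19.
    At 19: go right to 39.
      39 is a leaf — visit 39.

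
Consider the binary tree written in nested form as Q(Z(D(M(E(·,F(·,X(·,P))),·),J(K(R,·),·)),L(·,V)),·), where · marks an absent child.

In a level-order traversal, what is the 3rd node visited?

D

Level-order visits nodes level by level from the root, left to right within each level.
Level 0: Q
Level 1: Z
Level 2: D, L
Level 3: M, J, V
Level 4: E, K
Level 5: F, R
Level 6: X
Level 7: P
Full level-order sequence: Q, Z, D, L, M, J, V, E, K, F, R, X, P.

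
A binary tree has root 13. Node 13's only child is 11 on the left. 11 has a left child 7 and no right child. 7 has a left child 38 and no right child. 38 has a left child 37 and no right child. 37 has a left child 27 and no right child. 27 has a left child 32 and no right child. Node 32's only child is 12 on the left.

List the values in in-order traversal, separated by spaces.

In-order visits the left subtree, then the node, then the right subtree.
At 13: go left to 11.
  At 11: go left to 7.
    At 7: go left to 38.
      At 38: go left to 37.
        At 37: go left to 27.
          At 27: go left to 32.
            At 32: go left to 12.
              12 is a leaf — visit 12.
            Visit 32.
            At 32: no right child.
          Visit 27.
          At 27: no right child.
        Visit 37.
        At 37: no right child.
      Visit 38.
      At 38: no right child.
    Visit 7.
    At 7: no right child.
  Visit 11.
  At 11: no right child.
Visit 13.
At 13: no right child.

12 32 27 37 38 7 11 13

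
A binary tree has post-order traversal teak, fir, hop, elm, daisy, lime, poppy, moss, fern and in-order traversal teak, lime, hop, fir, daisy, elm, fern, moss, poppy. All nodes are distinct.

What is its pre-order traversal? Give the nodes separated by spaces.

fern lime teak daisy hop fir elm moss poppy

The last element of post-order is the root; it splits in-order into left and right subtrees.
Root fern: left subtree has 6 nodes {teak, lime, hop, fir, daisy, elm}, right has 2 {moss, poppy}.
  Root lime: left subtree has 1 node {teak}, right has 4 {hop, fir, daisy, elm}.
    Root daisy: left subtree has 2 nodes {hop, fir}, right has 1 {elm}.
      Root hop: left subtree has 0 nodes { }, right has 1 {fir}.
  Root moss: left subtree has 0 nodes { }, right has 1 {poppy}.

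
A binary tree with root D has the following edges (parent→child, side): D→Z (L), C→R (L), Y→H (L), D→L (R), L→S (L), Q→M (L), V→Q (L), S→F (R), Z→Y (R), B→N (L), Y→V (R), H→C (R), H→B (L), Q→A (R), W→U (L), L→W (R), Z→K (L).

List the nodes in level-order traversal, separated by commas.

Level-order visits nodes level by level from the root, left to right within each level.
Level 0: D
Level 1: Z, L
Level 2: K, Y, S, W
Level 3: H, V, F, U
Level 4: B, C, Q
Level 5: N, R, M, A

D, Z, L, K, Y, S, W, H, V, F, U, B, C, Q, N, R, M, A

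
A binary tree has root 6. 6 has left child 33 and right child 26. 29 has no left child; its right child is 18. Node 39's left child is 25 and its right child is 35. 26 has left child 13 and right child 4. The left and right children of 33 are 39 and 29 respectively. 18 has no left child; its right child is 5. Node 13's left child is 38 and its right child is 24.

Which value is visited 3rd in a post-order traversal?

Post-order visits the left subtree, then the right subtree, then the node.
At 6: go left to 33.
  At 33: go left to 39.
    At 39: go left to 25.
      25 is a leaf — visit 25.
    At 39: go right to 35.
      35 is a leaf — visit 35.
    Visit 39.
  At 33: go right to 29.
    At 29: no left child.
    At 29: go right to 18.
      At 18: no left child.
      At 18: go right to 5.
        5 is a leaf — visit 5.
      Visit 18.
    Visit 29.
  Visit 33.
At 6: go right to 26.
  At 26: go left to 13.
    At 13: go left to 38.
      38 is a leaf — visit 38.
    At 13: go right to 24.
      24 is a leaf — visit 24.
    Visit 13.
  At 26: go right to 4.
    4 is a leaf — visit 4.
  Visit 26.
Visit 6.
Full post-order sequence: 25, 35, 39, 5, 18, 29, 33, 38, 24, 13, 4, 26, 6.

39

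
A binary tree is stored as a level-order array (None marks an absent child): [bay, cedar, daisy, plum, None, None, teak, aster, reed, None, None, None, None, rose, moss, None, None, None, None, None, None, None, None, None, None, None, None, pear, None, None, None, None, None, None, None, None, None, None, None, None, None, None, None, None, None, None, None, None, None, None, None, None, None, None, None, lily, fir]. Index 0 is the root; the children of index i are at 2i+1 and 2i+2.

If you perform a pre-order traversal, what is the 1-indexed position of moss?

Pre-order visits the node, then its left subtree, then its right subtree.
Visit bay.
At bay: go left to cedar.
  Visit cedar.
  At cedar: go left to plum.
    Visit plum.
    At plum: go left to aster.
      aster is a leaf — visit aster.
    At plum: go right to reed.
      reed is a leaf — visit reed.
  At cedar: no right child.
At bay: go right to daisy.
  Visit daisy.
  At daisy: no left child.
  At daisy: go right to teak.
    Visit teak.
    At teak: go left to rose.
      Visit rose.
      At rose: go left to pear.
        Visit pear.
        At pear: go left to lily.
          lily is a leaf — visit lily.
        At pear: go right to fir.
          fir is a leaf — visit fir.
      At rose: no right child.
    At teak: go right to moss.
      moss is a leaf — visit moss.
Full pre-order sequence: bay, cedar, plum, aster, reed, daisy, teak, rose, pear, lily, fir, moss.

12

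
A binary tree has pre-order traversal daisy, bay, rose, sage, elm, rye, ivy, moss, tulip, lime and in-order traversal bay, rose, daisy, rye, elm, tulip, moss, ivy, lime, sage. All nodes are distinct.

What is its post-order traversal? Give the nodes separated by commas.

The first element of pre-order is the root; it splits in-order into left and right subtrees.
Root daisy: left subtree has 2 nodes {bay, rose}, right has 7 {rye, elm, tulip, moss, ivy, lime, sage}.
  Root bay: left subtree has 0 nodes { }, right has 1 {rose}.
  Root sage: left subtree has 6 nodes {rye, elm, tulip, moss, ivy, lime}, right has 0 { }.
    Root elm: left subtree has 1 node {rye}, right has 4 {tulip, moss, ivy, lime}.
      Root ivy: left subtree has 2 nodes {tulip, moss}, right has 1 {lime}.
        Root moss: left subtree has 1 node {tulip}, right has 0 { }.

rose, bay, rye, tulip, moss, lime, ivy, elm, sage, daisy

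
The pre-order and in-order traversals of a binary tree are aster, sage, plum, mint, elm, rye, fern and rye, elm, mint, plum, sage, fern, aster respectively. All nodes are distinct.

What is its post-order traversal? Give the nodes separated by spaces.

rye elm mint plum fern sage aster

The first element of pre-order is the root; it splits in-order into left and right subtrees.
Root aster: left subtree has 6 nodes {rye, elm, mint, plum, sage, fern}, right has 0 { }.
  Root sage: left subtree has 4 nodes {rye, elm, mint, plum}, right has 1 {fern}.
    Root plum: left subtree has 3 nodes {rye, elm, mint}, right has 0 { }.
      Root mint: left subtree has 2 nodes {rye, elm}, right has 0 { }.
        Root elm: left subtree has 1 node {rye}, right has 0 { }.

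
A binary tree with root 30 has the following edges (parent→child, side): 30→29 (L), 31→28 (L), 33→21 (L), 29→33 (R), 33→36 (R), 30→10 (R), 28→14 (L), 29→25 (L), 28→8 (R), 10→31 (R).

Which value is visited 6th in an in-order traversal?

In-order visits the left subtree, then the node, then the right subtree.
At 30: go left to 29.
  At 29: go left to 25.
    25 is a leaf — visit 25.
  Visit 29.
  At 29: go right to 33.
    At 33: go left to 21.
      21 is a leaf — visit 21.
    Visit 33.
    At 33: go right to 36.
      36 is a leaf — visit 36.
Visit 30.
At 30: go right to 10.
  At 10: no left child.
  Visit 10.
  At 10: go right to 31.
    At 31: go left to 28.
      At 28: go left to 14.
        14 is a leaf — visit 14.
      Visit 28.
      At 28: go right to 8.
        8 is a leaf — visit 8.
    Visit 31.
    At 31: no right child.
Full in-order sequence: 25, 29, 21, 33, 36, 30, 10, 14, 28, 8, 31.

30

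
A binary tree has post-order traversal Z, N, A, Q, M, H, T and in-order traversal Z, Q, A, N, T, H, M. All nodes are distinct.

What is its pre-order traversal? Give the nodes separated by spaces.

T Q Z A N H M

The last element of post-order is the root; it splits in-order into left and right subtrees.
Root T: left subtree has 4 nodes {Z, Q, A, N}, right has 2 {H, M}.
  Root Q: left subtree has 1 node {Z}, right has 2 {A, N}.
    Root A: left subtree has 0 nodes { }, right has 1 {N}.
  Root H: left subtree has 0 nodes { }, right has 1 {M}.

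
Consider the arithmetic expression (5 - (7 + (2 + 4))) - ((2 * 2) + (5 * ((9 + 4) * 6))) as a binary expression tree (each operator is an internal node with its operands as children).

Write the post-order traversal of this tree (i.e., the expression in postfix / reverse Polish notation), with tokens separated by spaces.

5 7 2 4 + + - 2 2 * 5 9 4 + 6 * * + -

Post-order on an expression tree gives postfix notation: for each operator, emit left operand, right operand, then the operator.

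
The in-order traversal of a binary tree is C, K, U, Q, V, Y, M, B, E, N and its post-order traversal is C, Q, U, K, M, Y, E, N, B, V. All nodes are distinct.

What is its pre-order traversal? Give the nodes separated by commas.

The last element of post-order is the root; it splits in-order into left and right subtrees.
Root V: left subtree has 4 nodes {C, K, U, Q}, right has 5 {Y, M, B, E, N}.
  Root K: left subtree has 1 node {C}, right has 2 {U, Q}.
    Root U: left subtree has 0 nodes { }, right has 1 {Q}.
  Root B: left subtree has 2 nodes {Y, M}, right has 2 {E, N}.
    Root Y: left subtree has 0 nodes { }, right has 1 {M}.
    Root N: left subtree has 1 node {E}, right has 0 { }.

V, K, C, U, Q, B, Y, M, N, E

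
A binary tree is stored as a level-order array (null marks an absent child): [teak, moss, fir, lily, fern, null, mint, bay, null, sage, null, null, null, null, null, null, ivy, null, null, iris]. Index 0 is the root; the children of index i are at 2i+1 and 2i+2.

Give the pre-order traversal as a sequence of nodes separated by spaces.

Pre-order visits the node, then its left subtree, then its right subtree.
Visit teak.
At teak: go left to moss.
  Visit moss.
  At moss: go left to lily.
    Visit lily.
    At lily: go left to bay.
      Visit bay.
      At bay: no left child.
      At bay: go right to ivy.
        ivy is a leaf — visit ivy.
    At lily: no right child.
  At moss: go right to fern.
    Visit fern.
    At fern: go left to sage.
      Visit sage.
      At sage: go left to iris.
        iris is a leaf — visit iris.
      At sage: no right child.
    At fern: no right child.
At teak: go right to fir.
  Visit fir.
  At fir: no left child.
  At fir: go right to mint.
    mint is a leaf — visit mint.

teak moss lily bay ivy fern sage iris fir mint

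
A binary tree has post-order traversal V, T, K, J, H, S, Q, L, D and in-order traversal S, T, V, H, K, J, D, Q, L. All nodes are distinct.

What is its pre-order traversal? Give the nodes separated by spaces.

The last element of post-order is the root; it splits in-order into left and right subtrees.
Root D: left subtree has 6 nodes {S, T, V, H, K, J}, right has 2 {Q, L}.
  Root S: left subtree has 0 nodes { }, right has 5 {T, V, H, K, J}.
    Root H: left subtree has 2 nodes {T, V}, right has 2 {K, J}.
      Root T: left subtree has 0 nodes { }, right has 1 {V}.
      Root J: left subtree has 1 node {K}, right has 0 { }.
  Root L: left subtree has 1 node {Q}, right has 0 { }.

D S H T V J K L Q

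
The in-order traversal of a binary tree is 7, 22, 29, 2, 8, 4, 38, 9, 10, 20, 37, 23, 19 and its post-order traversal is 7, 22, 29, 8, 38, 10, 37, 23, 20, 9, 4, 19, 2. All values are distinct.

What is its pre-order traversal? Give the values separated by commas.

2, 29, 22, 7, 19, 4, 8, 9, 38, 20, 10, 23, 37

The last element of post-order is the root; it splits in-order into left and right subtrees.
Root 2: left subtree has 3 nodes {7, 22, 29}, right has 9 {8, 4, 38, 9, 10, 20, 37, 23, 19}.
  Root 29: left subtree has 2 nodes {7, 22}, right has 0 { }.
    Root 22: left subtree has 1 node {7}, right has 0 { }.
  Root 19: left subtree has 8 nodes {8, 4, 38, 9, 10, 20, 37, 23}, right has 0 { }.
    Root 4: left subtree has 1 node {8}, right has 6 {38, 9, 10, 20, 37, 23}.
      Root 9: left subtree has 1 node {38}, right has 4 {10, 20, 37, 23}.
        Root 20: left subtree has 1 node {10}, right has 2 {37, 23}.
          Root 23: left subtree has 1 node {37}, right has 0 { }.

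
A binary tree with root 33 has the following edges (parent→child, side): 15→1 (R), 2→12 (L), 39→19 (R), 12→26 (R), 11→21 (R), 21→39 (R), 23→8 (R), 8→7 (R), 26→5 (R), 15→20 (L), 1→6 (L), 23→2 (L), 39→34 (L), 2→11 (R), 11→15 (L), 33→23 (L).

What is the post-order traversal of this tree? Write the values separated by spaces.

Post-order visits the left subtree, then the right subtree, then the node.
At 33: go left to 23.
  At 23: go left to 2.
    At 2: go left to 12.
      At 12: no left child.
      At 12: go right to 26.
        At 26: no left child.
        At 26: go right to 5.
          5 is a leaf — visit 5.
        Visit 26.
      Visit 12.
    At 2: go right to 11.
      At 11: go left to 15.
        At 15: go left to 20.
          20 is a leaf — visit 20.
        At 15: go right to 1.
          At 1: go left to 6.
            6 is a leaf — visit 6.
          At 1: no right child.
          Visit 1.
        Visit 15.
      At 11: go right to 21.
        At 21: no left child.
        At 21: go right to 39.
          At 39: go left to 34.
            34 is a leaf — visit 34.
          At 39: go right to 19.
            19 is a leaf — visit 19.
          Visit 39.
        Visit 21.
      Visit 11.
    Visit 2.
  At 23: go right to 8.
    At 8: no left child.
    At 8: go right to 7.
      7 is a leaf — visit 7.
    Visit 8.
  Visit 23.
At 33: no right child.
Visit 33.

5 26 12 20 6 1 15 34 19 39 21 11 2 7 8 23 33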